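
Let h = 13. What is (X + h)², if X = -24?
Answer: 121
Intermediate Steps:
(X + h)² = (-24 + 13)² = (-11)² = 121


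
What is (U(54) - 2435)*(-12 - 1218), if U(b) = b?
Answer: 2928630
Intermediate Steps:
(U(54) - 2435)*(-12 - 1218) = (54 - 2435)*(-12 - 1218) = -2381*(-1230) = 2928630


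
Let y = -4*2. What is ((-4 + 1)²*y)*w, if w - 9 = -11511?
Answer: 828144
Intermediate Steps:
w = -11502 (w = 9 - 11511 = -11502)
y = -8
((-4 + 1)²*y)*w = ((-4 + 1)²*(-8))*(-11502) = ((-3)²*(-8))*(-11502) = (9*(-8))*(-11502) = -72*(-11502) = 828144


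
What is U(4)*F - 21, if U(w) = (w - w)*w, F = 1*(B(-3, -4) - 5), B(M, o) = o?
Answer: -21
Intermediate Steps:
F = -9 (F = 1*(-4 - 5) = 1*(-9) = -9)
U(w) = 0 (U(w) = 0*w = 0)
U(4)*F - 21 = 0*(-9) - 21 = 0 - 21 = -21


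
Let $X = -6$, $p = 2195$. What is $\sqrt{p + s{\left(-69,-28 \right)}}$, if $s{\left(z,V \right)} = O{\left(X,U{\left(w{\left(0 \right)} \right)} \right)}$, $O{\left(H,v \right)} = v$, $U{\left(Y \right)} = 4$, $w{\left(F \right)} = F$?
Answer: $\sqrt{2199} \approx 46.893$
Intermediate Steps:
$s{\left(z,V \right)} = 4$
$\sqrt{p + s{\left(-69,-28 \right)}} = \sqrt{2195 + 4} = \sqrt{2199}$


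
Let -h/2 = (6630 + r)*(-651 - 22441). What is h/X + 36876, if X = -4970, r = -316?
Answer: -7738004/355 ≈ -21797.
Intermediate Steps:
h = 291605776 (h = -2*(6630 - 316)*(-651 - 22441) = -12628*(-23092) = -2*(-145802888) = 291605776)
h/X + 36876 = 291605776/(-4970) + 36876 = 291605776*(-1/4970) + 36876 = -20828984/355 + 36876 = -7738004/355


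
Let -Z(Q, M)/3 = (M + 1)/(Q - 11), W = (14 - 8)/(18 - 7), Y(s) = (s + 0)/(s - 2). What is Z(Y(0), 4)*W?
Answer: 90/121 ≈ 0.74380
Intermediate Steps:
Y(s) = s/(-2 + s)
W = 6/11 ≈ 0.54545
Z(Q, M) = -3*(1 + M)/(-11 + Q) (Z(Q, M) = -3*(M + 1)/(Q - 11) = -3*(1 + M)/(-11 + Q))
Z(Y(0), 4)*W = (3*(-1 - 1*4)/(-11 + 0/(-2 + 0)))*(6/11) = (3*(-1 - 4)/(-11 + 0/(-2)))*(6/11) = (3*(-5)/(-11 + 0*(-½)))*(6/11) = (3*(-5)/(-11 + 0))*(6/11) = (3*(-5)/(-11))*(6/11) = (3*(-1/11)*(-5))*(6/11) = (15/11)*(6/11) = 90/121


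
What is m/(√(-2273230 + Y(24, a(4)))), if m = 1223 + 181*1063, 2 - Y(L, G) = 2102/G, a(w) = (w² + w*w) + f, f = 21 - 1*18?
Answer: -32271*I*√2784777870/13260847 ≈ -128.42*I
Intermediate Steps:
f = 3 (f = 21 - 18 = 3)
a(w) = 3 + 2*w² (a(w) = (w² + w*w) + 3 = (w² + w²) + 3 = 2*w² + 3 = 3 + 2*w²)
Y(L, G) = 2 - 2102/G
m = 193626 (m = 1223 + 192403 = 193626)
m/(√(-2273230 + Y(24, a(4)))) = 193626/(√(-2273230 + (2 - 2102/(3 + 2*4²)))) = 193626/(√(-2273230 + (2 - 2102/(3 + 2*16)))) = 193626/(√(-2273230 + (2 - 2102/(3 + 32)))) = 193626/(√(-2273230 + (2 - 2102/35))) = 193626/(√(-2273230 - 2032/35)) = 193626/(√(-79565082/35)) = 193626/((I*√2784777870/35)) = 193626*(-I*√2784777870/79565082) = -32271*I*√2784777870/13260847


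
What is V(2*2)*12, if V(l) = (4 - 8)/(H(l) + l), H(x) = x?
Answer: -6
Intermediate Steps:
V(l) = -2/l (V(l) = (4 - 8)/(l + l) = -4*1/(2*l) = -2/l)
V(2*2)*12 = -2/(2*2)*12 = -2/4*12 = -2*¼*12 = -½*12 = -6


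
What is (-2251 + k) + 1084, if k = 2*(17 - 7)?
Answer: -1147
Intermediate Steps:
k = 20 (k = 2*10 = 20)
(-2251 + k) + 1084 = (-2251 + 20) + 1084 = -2231 + 1084 = -1147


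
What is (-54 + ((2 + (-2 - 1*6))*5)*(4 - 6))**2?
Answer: 36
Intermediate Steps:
(-54 + ((2 + (-2 - 1*6))*5)*(4 - 6))**2 = (-54 + ((2 + (-2 - 6))*5)*(-2))**2 = (-54 + ((2 - 8)*5)*(-2))**2 = (-54 - 6*5*(-2))**2 = (-54 - 30*(-2))**2 = (-54 + 60)**2 = 6**2 = 36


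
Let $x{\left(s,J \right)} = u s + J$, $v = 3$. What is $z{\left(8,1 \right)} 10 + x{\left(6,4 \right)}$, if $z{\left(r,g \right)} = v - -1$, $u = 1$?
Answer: $50$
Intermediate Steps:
$x{\left(s,J \right)} = J + s$ ($x{\left(s,J \right)} = 1 s + J = s + J = J + s$)
$z{\left(r,g \right)} = 4$ ($z{\left(r,g \right)} = 3 - -1 = 3 + 1 = 4$)
$z{\left(8,1 \right)} 10 + x{\left(6,4 \right)} = 4 \cdot 10 + \left(4 + 6\right) = 40 + 10 = 50$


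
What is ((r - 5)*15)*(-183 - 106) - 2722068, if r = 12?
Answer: -2752413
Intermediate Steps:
((r - 5)*15)*(-183 - 106) - 2722068 = ((12 - 5)*15)*(-183 - 106) - 2722068 = (7*15)*(-289) - 2722068 = 105*(-289) - 2722068 = -30345 - 2722068 = -2752413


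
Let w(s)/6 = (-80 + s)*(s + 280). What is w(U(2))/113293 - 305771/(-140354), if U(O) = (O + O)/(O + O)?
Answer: 15947403227/15901125722 ≈ 1.0029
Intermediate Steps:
U(O) = 1 (U(O) = (2*O)/((2*O)) = (2*O)*(1/(2*O)) = 1)
w(s) = 6*(-80 + s)*(280 + s) (w(s) = 6*((-80 + s)*(s + 280)) = 6*((-80 + s)*(280 + s)) = 6*(-80 + s)*(280 + s))
w(U(2))/113293 - 305771/(-140354) = (-134400 + 6*1**2 + 1200*1)/113293 - 305771/(-140354) = (-134400 + 6*1 + 1200)*(1/113293) - 305771*(-1/140354) = (-134400 + 6 + 1200)*(1/113293) + 305771/140354 = -133194*1/113293 + 305771/140354 = -133194/113293 + 305771/140354 = 15947403227/15901125722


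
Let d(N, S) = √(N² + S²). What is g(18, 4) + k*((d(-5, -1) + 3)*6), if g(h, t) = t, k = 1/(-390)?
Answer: 257/65 - √26/65 ≈ 3.8754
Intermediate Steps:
k = -1/390 ≈ -0.0025641
g(18, 4) + k*((d(-5, -1) + 3)*6) = 4 - (√((-5)² + (-1)²) + 3)*6/390 = 4 - (√(25 + 1) + 3)*6/390 = 4 - (√26 + 3)*6/390 = 4 - (3 + √26)*6/390 = 4 - (18 + 6*√26)/390 = 4 + (-3/65 - √26/65) = 257/65 - √26/65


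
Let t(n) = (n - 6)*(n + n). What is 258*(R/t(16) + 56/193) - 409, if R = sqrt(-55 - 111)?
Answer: -64489/193 + 129*I*sqrt(166)/160 ≈ -334.14 + 10.388*I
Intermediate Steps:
R = I*sqrt(166) (R = sqrt(-166) = I*sqrt(166) ≈ 12.884*I)
t(n) = 2*n*(-6 + n) (t(n) = (-6 + n)*(2*n) = 2*n*(-6 + n))
258*(R/t(16) + 56/193) - 409 = 258*((I*sqrt(166))/((2*16*(-6 + 16))) + 56/193) - 409 = 258*((I*sqrt(166))/((2*16*10)) + 56*(1/193)) - 409 = 258*((I*sqrt(166))/320 + 56/193) - 409 = 258*((I*sqrt(166))*(1/320) + 56/193) - 409 = 258*(I*sqrt(166)/320 + 56/193) - 409 = 258*(56/193 + I*sqrt(166)/320) - 409 = (14448/193 + 129*I*sqrt(166)/160) - 409 = -64489/193 + 129*I*sqrt(166)/160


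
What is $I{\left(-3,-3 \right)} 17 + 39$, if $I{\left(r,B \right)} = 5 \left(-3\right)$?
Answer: $-216$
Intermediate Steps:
$I{\left(r,B \right)} = -15$
$I{\left(-3,-3 \right)} 17 + 39 = \left(-15\right) 17 + 39 = -255 + 39 = -216$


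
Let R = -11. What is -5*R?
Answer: 55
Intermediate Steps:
-5*R = -5*(-11) = 55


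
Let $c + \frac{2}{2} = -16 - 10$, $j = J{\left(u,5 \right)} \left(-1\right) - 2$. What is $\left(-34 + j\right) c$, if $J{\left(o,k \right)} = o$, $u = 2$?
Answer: $1026$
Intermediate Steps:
$j = -4$ ($j = 2 \left(-1\right) - 2 = -2 - 2 = -4$)
$c = -27$ ($c = -1 - 26 = -27$)
$\left(-34 + j\right) c = \left(-34 - 4\right) \left(-27\right) = \left(-38\right) \left(-27\right) = 1026$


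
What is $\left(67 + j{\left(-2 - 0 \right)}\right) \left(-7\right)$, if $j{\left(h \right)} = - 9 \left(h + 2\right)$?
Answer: $-469$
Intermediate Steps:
$j{\left(h \right)} = -18 - 9 h$ ($j{\left(h \right)} = - 9 \left(2 + h\right) = -18 - 9 h$)
$\left(67 + j{\left(-2 - 0 \right)}\right) \left(-7\right) = \left(67 - \left(18 + 9 \left(-2 - 0\right)\right)\right) \left(-7\right) = \left(67 - \left(18 + 9 \left(-2 + 0\right)\right)\right) \left(-7\right) = \left(67 - 0\right) \left(-7\right) = \left(67 + \left(-18 + 18\right)\right) \left(-7\right) = \left(67 + 0\right) \left(-7\right) = 67 \left(-7\right) = -469$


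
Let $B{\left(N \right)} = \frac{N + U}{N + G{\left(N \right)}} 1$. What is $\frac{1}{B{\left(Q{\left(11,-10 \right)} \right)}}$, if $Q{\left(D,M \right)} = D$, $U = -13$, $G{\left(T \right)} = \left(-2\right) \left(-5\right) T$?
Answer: $- \frac{121}{2} \approx -60.5$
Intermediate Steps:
$G{\left(T \right)} = 10 T$
$B{\left(N \right)} = \frac{-13 + N}{11 N}$ ($B{\left(N \right)} = \frac{N - 13}{N + 10 N} 1 = \frac{-13 + N}{11 N} 1 = \frac{-13 + N}{11 N}$)
$\frac{1}{B{\left(Q{\left(11,-10 \right)} \right)}} = \frac{1}{\frac{1}{11} \cdot \frac{1}{11} \left(-13 + 11\right)} = \frac{1}{\frac{1}{11} \cdot \frac{1}{11} \left(-2\right)} = \frac{1}{- \frac{2}{121}} = - \frac{121}{2}$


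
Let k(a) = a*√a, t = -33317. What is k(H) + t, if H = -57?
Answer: -33317 - 57*I*√57 ≈ -33317.0 - 430.34*I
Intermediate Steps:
k(a) = a^(3/2)
k(H) + t = (-57)^(3/2) - 33317 = -57*I*√57 - 33317 = -33317 - 57*I*√57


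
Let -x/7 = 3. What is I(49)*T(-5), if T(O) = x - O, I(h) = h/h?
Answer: -16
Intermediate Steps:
x = -21 (x = -7*3 = -21)
I(h) = 1
T(O) = -21 - O
I(49)*T(-5) = 1*(-21 - 1*(-5)) = 1*(-21 + 5) = 1*(-16) = -16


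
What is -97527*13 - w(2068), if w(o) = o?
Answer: -1269919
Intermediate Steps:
-97527*13 - w(2068) = -97527*13 - 1*2068 = -1267851 - 2068 = -1269919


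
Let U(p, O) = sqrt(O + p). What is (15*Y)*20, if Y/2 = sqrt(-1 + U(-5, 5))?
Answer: 600*I ≈ 600.0*I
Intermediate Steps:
Y = 2*I (Y = 2*sqrt(-1 + sqrt(5 - 5)) = 2*sqrt(-1 + sqrt(0)) = 2*sqrt(-1 + 0) = 2*sqrt(-1) = 2*I ≈ 2.0*I)
(15*Y)*20 = (15*(2*I))*20 = (30*I)*20 = 600*I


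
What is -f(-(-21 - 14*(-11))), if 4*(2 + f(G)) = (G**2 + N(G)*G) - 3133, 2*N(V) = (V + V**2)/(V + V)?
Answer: -18937/4 ≈ -4734.3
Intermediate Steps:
N(V) = (V + V**2)/(4*V) (N(V) = ((V + V**2)/(V + V))/2 = ((V + V**2)/((2*V)))/2 = ((V + V**2)*(1/(2*V)))/2 = ((V + V**2)/(2*V))/2 = (V + V**2)/(4*V))
f(G) = -3141/4 + G**2/4 + G*(1/4 + G/4)/4 (f(G) = -2 + ((G**2 + (1/4 + G/4)*G) - 3133)/4 = -2 + ((G**2 + G*(1/4 + G/4)) - 3133)/4 = -2 + (-3133 + G**2 + G*(1/4 + G/4))/4 = -2 + (-3133/4 + G**2/4 + G*(1/4 + G/4)/4) = -3141/4 + G**2/4 + G*(1/4 + G/4)/4)
-f(-(-21 - 14*(-11))) = -(-3141/4 + (-(-21 - 14*(-11)))/16 + 5*(-(-21 - 14*(-11)))**2/16) = -(-3141/4 + (-(-21 + 154))/16 + 5*(-(-21 + 154))**2/16) = -(-3141/4 + (-1*133)/16 + 5*(-1*133)**2/16) = -(-3141/4 + (1/16)*(-133) + (5/16)*(-133)**2) = -(-3141/4 - 133/16 + (5/16)*17689) = -(-3141/4 - 133/16 + 88445/16) = -1*18937/4 = -18937/4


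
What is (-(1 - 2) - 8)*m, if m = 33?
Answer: -231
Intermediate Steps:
(-(1 - 2) - 8)*m = (-(1 - 2) - 8)*33 = (-1*(-1) - 8)*33 = (1 - 8)*33 = -7*33 = -231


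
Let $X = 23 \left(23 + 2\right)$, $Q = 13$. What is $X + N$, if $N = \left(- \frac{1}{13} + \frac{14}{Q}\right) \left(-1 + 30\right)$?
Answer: $604$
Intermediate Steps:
$X = 575$ ($X = 23 \cdot 25 = 575$)
$N = 29$ ($N = \left(- \frac{1}{13} + \frac{14}{13}\right) \left(-1 + 30\right) = \left(\left(-1\right) \frac{1}{13} + 14 \cdot \frac{1}{13}\right) 29 = \left(- \frac{1}{13} + \frac{14}{13}\right) 29 = 1 \cdot 29 = 29$)
$X + N = 575 + 29 = 604$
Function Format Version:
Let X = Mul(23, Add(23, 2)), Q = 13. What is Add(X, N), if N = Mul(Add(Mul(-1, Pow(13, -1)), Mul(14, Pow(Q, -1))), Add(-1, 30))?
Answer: 604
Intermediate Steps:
X = 575 (X = Mul(23, 25) = 575)
N = 29 (N = Mul(Add(Mul(-1, Pow(13, -1)), Mul(14, Pow(13, -1))), Add(-1, 30)) = Mul(Add(Mul(-1, Rational(1, 13)), Mul(14, Rational(1, 13))), 29) = Mul(Add(Rational(-1, 13), Rational(14, 13)), 29) = Mul(1, 29) = 29)
Add(X, N) = Add(575, 29) = 604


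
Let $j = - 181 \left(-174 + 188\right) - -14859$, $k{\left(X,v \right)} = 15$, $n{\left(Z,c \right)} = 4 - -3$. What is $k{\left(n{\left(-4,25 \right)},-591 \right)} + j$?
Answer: $12340$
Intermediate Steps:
$n{\left(Z,c \right)} = 7$ ($n{\left(Z,c \right)} = 4 + 3 = 7$)
$j = 12325$ ($j = \left(-181\right) 14 + 14859 = -2534 + 14859 = 12325$)
$k{\left(n{\left(-4,25 \right)},-591 \right)} + j = 15 + 12325 = 12340$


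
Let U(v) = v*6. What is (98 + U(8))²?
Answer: 21316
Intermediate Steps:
U(v) = 6*v
(98 + U(8))² = (98 + 6*8)² = (98 + 48)² = 146² = 21316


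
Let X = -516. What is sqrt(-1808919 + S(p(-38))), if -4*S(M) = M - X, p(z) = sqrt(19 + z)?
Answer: sqrt(-7236192 - I*sqrt(19))/2 ≈ 0.0004051 - 1345.0*I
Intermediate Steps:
S(M) = -129 - M/4 (S(M) = -(M - 1*(-516))/4 = -(M + 516)/4 = -(516 + M)/4 = -129 - M/4)
sqrt(-1808919 + S(p(-38))) = sqrt(-1808919 + (-129 - sqrt(19 - 38)/4)) = sqrt(-1808919 + (-129 - I*sqrt(19)/4)) = sqrt(-1809048 - I*sqrt(19)/4)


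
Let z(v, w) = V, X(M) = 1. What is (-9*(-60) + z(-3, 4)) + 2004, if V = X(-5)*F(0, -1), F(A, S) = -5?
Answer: 2539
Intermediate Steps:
V = -5 (V = 1*(-5) = -5)
z(v, w) = -5
(-9*(-60) + z(-3, 4)) + 2004 = (-9*(-60) - 5) + 2004 = (540 - 5) + 2004 = 535 + 2004 = 2539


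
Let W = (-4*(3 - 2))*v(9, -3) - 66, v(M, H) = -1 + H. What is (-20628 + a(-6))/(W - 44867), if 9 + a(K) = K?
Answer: 20643/44917 ≈ 0.45958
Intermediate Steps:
a(K) = -9 + K
W = -50 (W = (-4*(3 - 2))*(-1 - 3) - 66 = -4*1*(-4) - 66 = -4*(-4) - 66 = 16 - 66 = -50)
(-20628 + a(-6))/(W - 44867) = (-20628 + (-9 - 6))/(-50 - 44867) = (-20628 - 15)/(-44917) = -20643*(-1/44917) = 20643/44917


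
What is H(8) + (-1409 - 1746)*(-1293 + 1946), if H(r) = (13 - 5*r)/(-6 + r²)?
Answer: -119492497/58 ≈ -2.0602e+6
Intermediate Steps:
H(r) = (13 - 5*r)/(-6 + r²)
H(8) + (-1409 - 1746)*(-1293 + 1946) = (13 - 5*8)/(-6 + 8²) + (-1409 - 1746)*(-1293 + 1946) = (13 - 40)/(-6 + 64) - 3155*653 = -27/58 - 2060215 = -119492497/58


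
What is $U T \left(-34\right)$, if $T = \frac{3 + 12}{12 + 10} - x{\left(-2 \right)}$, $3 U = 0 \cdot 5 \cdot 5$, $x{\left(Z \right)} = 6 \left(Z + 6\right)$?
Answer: $0$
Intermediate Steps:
$x{\left(Z \right)} = 36 + 6 Z$ ($x{\left(Z \right)} = 6 \left(6 + Z\right) = 36 + 6 Z$)
$U = 0$ ($U = \frac{0 \cdot 5 \cdot 5}{3} = \frac{0 \cdot 5}{3} = \frac{1}{3} \cdot 0 = 0$)
$T = - \frac{513}{22}$ ($T = \frac{3 + 12}{12 + 10} - \left(36 + 6 \left(-2\right)\right) = \frac{15}{22} - \left(36 - 12\right) = 15 \cdot \frac{1}{22} - 24 = \frac{15}{22} - 24 = - \frac{513}{22} \approx -23.318$)
$U T \left(-34\right) = 0 \left(- \frac{513}{22}\right) \left(-34\right) = 0 \left(-34\right) = 0$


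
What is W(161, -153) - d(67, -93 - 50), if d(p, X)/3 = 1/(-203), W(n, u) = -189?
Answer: -38364/203 ≈ -188.99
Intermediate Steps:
d(p, X) = -3/203 (d(p, X) = 3/(-203) = 3*(-1/203) = -3/203)
W(161, -153) - d(67, -93 - 50) = -189 - 1*(-3/203) = -189 + 3/203 = -38364/203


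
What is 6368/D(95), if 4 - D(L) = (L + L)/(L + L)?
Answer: 6368/3 ≈ 2122.7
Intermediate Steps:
D(L) = 3 (D(L) = 4 - (L + L)/(L + L) = 4 - 2*L/(2*L) = 4 - 2*L*1/(2*L) = 4 - 1*1 = 4 - 1 = 3)
6368/D(95) = 6368/3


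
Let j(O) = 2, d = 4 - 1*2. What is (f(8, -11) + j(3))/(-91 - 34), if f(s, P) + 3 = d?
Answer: -1/125 ≈ -0.0080000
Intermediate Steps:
d = 2 (d = 4 - 2 = 2)
f(s, P) = -1 (f(s, P) = -3 + 2 = -1)
(f(8, -11) + j(3))/(-91 - 34) = (-1 + 2)/(-91 - 34) = 1/(-125) = 1*(-1/125) = -1/125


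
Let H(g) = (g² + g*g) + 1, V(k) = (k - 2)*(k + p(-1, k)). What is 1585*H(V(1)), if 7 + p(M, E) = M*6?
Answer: 458065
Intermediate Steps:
p(M, E) = -7 + 6*M (p(M, E) = -7 + M*6 = -7 + 6*M)
V(k) = (-13 + k)*(-2 + k) (V(k) = (k - 2)*(k + (-7 + 6*(-1))) = (-2 + k)*(k + (-7 - 6)) = (-2 + k)*(k - 13) = (-2 + k)*(-13 + k) = (-13 + k)*(-2 + k))
H(g) = 1 + 2*g² (H(g) = (g² + g²) + 1 = 2*g² + 1 = 1 + 2*g²)
1585*H(V(1)) = 1585*(1 + 2*(26 + 1² - 15*1)²) = 1585*(1 + 2*(26 + 1 - 15)²) = 1585*(1 + 2*12²) = 1585*(1 + 2*144) = 1585*(1 + 288) = 1585*289 = 458065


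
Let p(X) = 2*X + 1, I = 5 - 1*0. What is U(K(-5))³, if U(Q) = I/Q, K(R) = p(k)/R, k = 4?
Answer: -15625/729 ≈ -21.433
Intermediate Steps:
I = 5 (I = 5 + 0 = 5)
p(X) = 1 + 2*X
K(R) = 9/R (K(R) = (1 + 2*4)/R = (1 + 8)/R = 9/R)
U(Q) = 5/Q
U(K(-5))³ = (5/((9/(-5))))³ = (5/((9*(-⅕))))³ = (5/(-9/5))³ = (5*(-5/9))³ = (-25/9)³ = -15625/729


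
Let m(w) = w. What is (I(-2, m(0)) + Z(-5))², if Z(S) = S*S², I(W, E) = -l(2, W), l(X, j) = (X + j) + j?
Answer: 15129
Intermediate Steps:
l(X, j) = X + 2*j
I(W, E) = -2 - 2*W (I(W, E) = -(2 + 2*W) = -2 - 2*W)
Z(S) = S³
(I(-2, m(0)) + Z(-5))² = ((-2 - 2*(-2)) + (-5)³)² = ((-2 + 4) - 125)² = (2 - 125)² = (-123)² = 15129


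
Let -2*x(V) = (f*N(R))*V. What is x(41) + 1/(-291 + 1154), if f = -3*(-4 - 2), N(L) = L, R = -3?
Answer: 955342/863 ≈ 1107.0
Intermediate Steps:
f = 18 (f = -3*(-6) = 18)
x(V) = 27*V (x(V) = -18*(-3)*V/2 = -(-27)*V = 27*V)
x(41) + 1/(-291 + 1154) = 27*41 + 1/(-291 + 1154) = 1107 + 1/863 = 955342/863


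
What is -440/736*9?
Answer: -495/92 ≈ -5.3804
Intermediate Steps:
-440/736*9 = -440*1/736*9 = -55/92*9 = -495/92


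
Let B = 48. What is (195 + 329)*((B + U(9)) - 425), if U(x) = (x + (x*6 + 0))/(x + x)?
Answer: -195714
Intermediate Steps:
U(x) = 7/2 (U(x) = (x + (6*x + 0))/((2*x)) = (x + 6*x)*(1/(2*x)) = (7*x)*(1/(2*x)) = 7/2)
(195 + 329)*((B + U(9)) - 425) = (195 + 329)*((48 + 7/2) - 425) = 524*(103/2 - 425) = 524*(-747/2) = -195714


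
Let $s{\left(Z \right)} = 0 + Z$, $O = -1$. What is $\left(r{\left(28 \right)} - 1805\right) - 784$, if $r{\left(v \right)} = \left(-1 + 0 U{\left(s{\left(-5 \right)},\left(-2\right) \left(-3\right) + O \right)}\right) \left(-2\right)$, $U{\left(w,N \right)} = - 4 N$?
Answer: $-2587$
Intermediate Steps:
$s{\left(Z \right)} = Z$
$r{\left(v \right)} = 2$ ($r{\left(v \right)} = \left(-1 + 0 \left(- 4 \left(\left(-2\right) \left(-3\right) - 1\right)\right)\right) \left(-2\right) = \left(-1 + 0 \left(- 4 \left(6 - 1\right)\right)\right) \left(-2\right) = \left(-1 + 0 \left(\left(-4\right) 5\right)\right) \left(-2\right) = \left(-1 + 0 \left(-20\right)\right) \left(-2\right) = \left(-1 + 0\right) \left(-2\right) = \left(-1\right) \left(-2\right) = 2$)
$\left(r{\left(28 \right)} - 1805\right) - 784 = \left(2 - 1805\right) - 784 = -1803 - 784 = -2587$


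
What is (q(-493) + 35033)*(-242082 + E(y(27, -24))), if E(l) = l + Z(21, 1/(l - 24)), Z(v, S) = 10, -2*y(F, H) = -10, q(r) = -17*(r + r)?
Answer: -12537860265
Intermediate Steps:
q(r) = -34*r
y(F, H) = 5 (y(F, H) = -1/2*(-10) = 5)
E(l) = 10 + l (E(l) = l + 10 = 10 + l)
(q(-493) + 35033)*(-242082 + E(y(27, -24))) = (-34*(-493) + 35033)*(-242082 + (10 + 5)) = (16762 + 35033)*(-242082 + 15) = 51795*(-242067) = -12537860265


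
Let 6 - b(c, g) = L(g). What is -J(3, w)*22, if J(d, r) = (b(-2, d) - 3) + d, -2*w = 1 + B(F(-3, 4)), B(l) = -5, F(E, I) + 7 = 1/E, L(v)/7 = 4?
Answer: 484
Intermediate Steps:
L(v) = 28 (L(v) = 7*4 = 28)
F(E, I) = -7 + 1/E
b(c, g) = -22 (b(c, g) = 6 - 1*28 = 6 - 28 = -22)
w = 2 (w = -(1 - 5)/2 = -½*(-4) = 2)
J(d, r) = -25 + d (J(d, r) = (-22 - 3) + d = -25 + d)
-J(3, w)*22 = -(-25 + 3)*22 = -1*(-22)*22 = 22*22 = 484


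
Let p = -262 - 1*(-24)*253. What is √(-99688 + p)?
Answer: I*√93878 ≈ 306.4*I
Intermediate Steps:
p = 5810 (p = -262 + 24*253 = -262 + 6072 = 5810)
√(-99688 + p) = √(-99688 + 5810) = √(-93878) = I*√93878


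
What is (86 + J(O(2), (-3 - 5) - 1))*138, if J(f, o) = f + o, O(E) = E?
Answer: 10902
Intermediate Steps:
(86 + J(O(2), (-3 - 5) - 1))*138 = (86 + (2 + ((-3 - 5) - 1)))*138 = (86 + (2 + (-8 - 1)))*138 = (86 + (2 - 9))*138 = (86 - 7)*138 = 79*138 = 10902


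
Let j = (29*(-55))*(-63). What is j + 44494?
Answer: 144979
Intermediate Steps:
j = 100485 (j = -1595*(-63) = 100485)
j + 44494 = 100485 + 44494 = 144979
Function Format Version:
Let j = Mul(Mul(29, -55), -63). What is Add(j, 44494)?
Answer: 144979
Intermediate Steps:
j = 100485 (j = Mul(-1595, -63) = 100485)
Add(j, 44494) = Add(100485, 44494) = 144979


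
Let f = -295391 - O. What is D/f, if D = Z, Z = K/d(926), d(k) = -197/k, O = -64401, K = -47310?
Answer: -4380906/4550503 ≈ -0.96273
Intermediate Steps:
Z = 43809060/197 (Z = -47310/((-197/926)) = -47310/((-197*1/926)) = -47310/(-197/926) = -47310*(-926/197) = 43809060/197 ≈ 2.2238e+5)
D = 43809060/197 ≈ 2.2238e+5
f = -230990 (f = -295391 - 1*(-64401) = -295391 + 64401 = -230990)
D/f = (43809060/197)/(-230990) = (43809060/197)*(-1/230990) = -4380906/4550503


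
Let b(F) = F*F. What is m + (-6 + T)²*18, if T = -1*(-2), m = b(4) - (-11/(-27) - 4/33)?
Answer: 90203/297 ≈ 303.71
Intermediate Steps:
b(F) = F²
m = 4667/297 (m = 4² - (-11/(-27) - 4/33) = 16 - (-11*(-1/27) - 4*1/33) = 16 - (11/27 - 4/33) = 16 - 1*85/297 = 16 - 85/297 = 4667/297 ≈ 15.714)
T = 2
m + (-6 + T)²*18 = 4667/297 + (-6 + 2)²*18 = 4667/297 + (-4)²*18 = 4667/297 + 16*18 = 4667/297 + 288 = 90203/297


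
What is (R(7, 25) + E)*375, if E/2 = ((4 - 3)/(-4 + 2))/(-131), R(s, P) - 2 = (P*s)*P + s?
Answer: 215364375/131 ≈ 1.6440e+6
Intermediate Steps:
R(s, P) = 2 + s + s*P**2 (R(s, P) = 2 + ((P*s)*P + s) = 2 + (s*P**2 + s) = 2 + (s + s*P**2) = 2 + s + s*P**2)
E = 1/131 (E = 2*(((4 - 3)/(-4 + 2))/(-131)) = 2*(-1/(131*(-2))) = 2*(-(-1)/(131*2)) = 2*(-1/131*(-1/2)) = 2*(1/262) = 1/131 ≈ 0.0076336)
(R(7, 25) + E)*375 = ((2 + 7 + 7*25**2) + 1/131)*375 = ((2 + 7 + 7*625) + 1/131)*375 = ((2 + 7 + 4375) + 1/131)*375 = (4384 + 1/131)*375 = (574305/131)*375 = 215364375/131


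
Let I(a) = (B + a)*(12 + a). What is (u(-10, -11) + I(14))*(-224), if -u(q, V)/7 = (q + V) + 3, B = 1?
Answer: -115584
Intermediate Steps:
u(q, V) = -21 - 7*V - 7*q (u(q, V) = -7*((q + V) + 3) = -7*((V + q) + 3) = -7*(3 + V + q) = -21 - 7*V - 7*q)
I(a) = (1 + a)*(12 + a)
(u(-10, -11) + I(14))*(-224) = ((-21 - 7*(-11) - 7*(-10)) + (12 + 14² + 13*14))*(-224) = ((-21 + 77 + 70) + (12 + 196 + 182))*(-224) = (126 + 390)*(-224) = 516*(-224) = -115584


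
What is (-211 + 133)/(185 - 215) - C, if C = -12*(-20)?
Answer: -1187/5 ≈ -237.40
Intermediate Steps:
C = 240
(-211 + 133)/(185 - 215) - C = (-211 + 133)/(185 - 215) - 1*240 = -78/(-30) - 240 = -78*(-1/30) - 240 = 13/5 - 240 = -1187/5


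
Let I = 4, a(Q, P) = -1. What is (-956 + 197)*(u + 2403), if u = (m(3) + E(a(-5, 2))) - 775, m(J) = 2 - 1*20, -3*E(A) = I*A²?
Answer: -1220978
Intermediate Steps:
E(A) = -4*A²/3
m(J) = -18 (m(J) = 2 - 20 = -18)
u = -2383/3 (u = (-18 - 4/3*(-1)²) - 775 = (-18 - 4/3*1) - 775 = (-18 - 4/3) - 775 = -58/3 - 775 = -2383/3 ≈ -794.33)
(-956 + 197)*(u + 2403) = (-956 + 197)*(-2383/3 + 2403) = -759*4826/3 = -1220978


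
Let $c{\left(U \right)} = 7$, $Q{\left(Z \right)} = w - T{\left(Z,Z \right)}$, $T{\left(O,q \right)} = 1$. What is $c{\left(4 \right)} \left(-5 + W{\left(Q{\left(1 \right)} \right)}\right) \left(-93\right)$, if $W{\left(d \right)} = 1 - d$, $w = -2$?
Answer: $651$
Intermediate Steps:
$Q{\left(Z \right)} = -3$ ($Q{\left(Z \right)} = -2 - 1 = -3$)
$c{\left(4 \right)} \left(-5 + W{\left(Q{\left(1 \right)} \right)}\right) \left(-93\right) = 7 \left(-5 + \left(1 - -3\right)\right) \left(-93\right) = 7 \left(-5 + \left(1 + 3\right)\right) \left(-93\right) = 7 \left(-5 + 4\right) \left(-93\right) = 7 \left(-1\right) \left(-93\right) = \left(-7\right) \left(-93\right) = 651$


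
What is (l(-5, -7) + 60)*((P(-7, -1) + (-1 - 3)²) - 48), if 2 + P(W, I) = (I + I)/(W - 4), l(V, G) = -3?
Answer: -21204/11 ≈ -1927.6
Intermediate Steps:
P(W, I) = -2 + 2*I/(-4 + W) (P(W, I) = -2 + (I + I)/(W - 4) = -2 + (2*I)/(-4 + W) = -2 + 2*I/(-4 + W))
(l(-5, -7) + 60)*((P(-7, -1) + (-1 - 3)²) - 48) = (-3 + 60)*((2*(4 - 1 - 1*(-7))/(-4 - 7) + (-1 - 3)²) - 48) = 57*((2*(4 - 1 + 7)/(-11) + (-4)²) - 48) = 57*((2*(-1/11)*10 + 16) - 48) = 57*((-20/11 + 16) - 48) = 57*(156/11 - 48) = 57*(-372/11) = -21204/11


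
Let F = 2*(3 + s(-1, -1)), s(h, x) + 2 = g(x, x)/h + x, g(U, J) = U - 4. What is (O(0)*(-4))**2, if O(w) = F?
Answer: 1600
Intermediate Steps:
g(U, J) = -4 + U
s(h, x) = -2 + x + (-4 + x)/h (s(h, x) = -2 + ((-4 + x)/h + x) = -2 + (x + (-4 + x)/h) = -2 + x + (-4 + x)/h)
F = 10 (F = 2*(3 + (-4 - 1 - (-2 - 1))/(-1)) = 2*(3 - (-4 - 1 - 1*(-3))) = 2*(3 - (-4 - 1 + 3)) = 2*(3 - 1*(-2)) = 2*(3 + 2) = 2*5 = 10)
O(w) = 10
(O(0)*(-4))**2 = (10*(-4))**2 = (-40)**2 = 1600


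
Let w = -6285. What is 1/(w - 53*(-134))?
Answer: 1/817 ≈ 0.0012240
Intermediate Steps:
1/(w - 53*(-134)) = 1/(-6285 - 53*(-134)) = 1/(-6285 + 7102) = 1/817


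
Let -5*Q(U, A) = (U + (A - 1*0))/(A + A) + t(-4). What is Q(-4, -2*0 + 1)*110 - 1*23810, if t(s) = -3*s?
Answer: -24041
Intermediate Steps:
Q(U, A) = -12/5 - (A + U)/(10*A) (Q(U, A) = -((U + (A - 1*0))/(A + A) - 3*(-4))/5 = -((U + (A + 0))/((2*A)) + 12)/5 = -((U + A)*(1/(2*A)) + 12)/5 = -((A + U)*(1/(2*A)) + 12)/5 = -((A + U)/(2*A) + 12)/5 = -(12 + (A + U)/(2*A))/5 = -12/5 - (A + U)/(10*A))
Q(-4, -2*0 + 1)*110 - 1*23810 = ((-1*(-4) - 25*(-2*0 + 1))/(10*(-2*0 + 1)))*110 - 1*23810 = ((4 - 25*(0 + 1))/(10*(0 + 1)))*110 - 23810 = ((1/10)*(4 - 25*1)/1)*110 - 23810 = ((1/10)*1*(4 - 25))*110 - 23810 = ((1/10)*1*(-21))*110 - 23810 = -21/10*110 - 23810 = -231 - 23810 = -24041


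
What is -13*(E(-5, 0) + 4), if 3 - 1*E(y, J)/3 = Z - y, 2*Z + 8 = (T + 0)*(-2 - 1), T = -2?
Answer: -13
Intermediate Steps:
Z = -1 (Z = -4 + ((-2 + 0)*(-2 - 1))/2 = -4 + (-2*(-3))/2 = -4 + (½)*6 = -4 + 3 = -1)
E(y, J) = 12 + 3*y (E(y, J) = 9 - 3*(-1 - y) = 9 + (3 + 3*y) = 12 + 3*y)
-13*(E(-5, 0) + 4) = -13*((12 + 3*(-5)) + 4) = -13*((12 - 15) + 4) = -13*(-3 + 4) = -13*1 = -13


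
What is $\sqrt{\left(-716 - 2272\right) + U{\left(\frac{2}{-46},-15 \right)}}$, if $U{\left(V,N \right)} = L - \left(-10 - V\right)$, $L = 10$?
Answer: $\frac{3 i \sqrt{174455}}{23} \approx 54.48 i$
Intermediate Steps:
$U{\left(V,N \right)} = 20 + V$ ($U{\left(V,N \right)} = 10 - \left(-10 - V\right) = 10 + \left(10 + V\right) = 20 + V$)
$\sqrt{\left(-716 - 2272\right) + U{\left(\frac{2}{-46},-15 \right)}} = \sqrt{\left(-716 - 2272\right) + \left(20 + \frac{2}{-46}\right)} = \sqrt{-2988 + \left(20 + 2 \left(- \frac{1}{46}\right)\right)} = \sqrt{-2988 + \left(20 - \frac{1}{23}\right)} = \sqrt{-2988 + \frac{459}{23}} = \sqrt{- \frac{68265}{23}} = \frac{3 i \sqrt{174455}}{23}$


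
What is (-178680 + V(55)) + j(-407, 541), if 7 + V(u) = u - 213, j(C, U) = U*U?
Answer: 113836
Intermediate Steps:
j(C, U) = U²
V(u) = -220 + u (V(u) = -7 + (u - 213) = -7 + (-213 + u) = -220 + u)
(-178680 + V(55)) + j(-407, 541) = (-178680 + (-220 + 55)) + 541² = (-178680 - 165) + 292681 = -178845 + 292681 = 113836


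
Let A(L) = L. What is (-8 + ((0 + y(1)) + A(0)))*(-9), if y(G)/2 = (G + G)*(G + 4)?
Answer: -108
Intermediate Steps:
y(G) = 4*G*(4 + G) (y(G) = 2*((G + G)*(G + 4)) = 2*((2*G)*(4 + G)) = 2*(2*G*(4 + G)) = 4*G*(4 + G))
(-8 + ((0 + y(1)) + A(0)))*(-9) = (-8 + ((0 + 4*1*(4 + 1)) + 0))*(-9) = (-8 + ((0 + 4*1*5) + 0))*(-9) = (-8 + ((0 + 20) + 0))*(-9) = (-8 + (20 + 0))*(-9) = (-8 + 20)*(-9) = 12*(-9) = -108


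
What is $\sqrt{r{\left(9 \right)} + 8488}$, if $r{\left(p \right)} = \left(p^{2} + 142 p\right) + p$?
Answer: $8 \sqrt{154} \approx 99.277$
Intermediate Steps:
$r{\left(p \right)} = p^{2} + 143 p$
$\sqrt{r{\left(9 \right)} + 8488} = \sqrt{9 \left(143 + 9\right) + 8488} = \sqrt{9 \cdot 152 + 8488} = \sqrt{1368 + 8488} = \sqrt{9856} = 8 \sqrt{154}$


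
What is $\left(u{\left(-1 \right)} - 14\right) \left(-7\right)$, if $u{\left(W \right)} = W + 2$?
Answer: $91$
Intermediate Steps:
$u{\left(W \right)} = 2 + W$
$\left(u{\left(-1 \right)} - 14\right) \left(-7\right) = \left(\left(2 - 1\right) - 14\right) \left(-7\right) = \left(1 - 14\right) \left(-7\right) = \left(-13\right) \left(-7\right) = 91$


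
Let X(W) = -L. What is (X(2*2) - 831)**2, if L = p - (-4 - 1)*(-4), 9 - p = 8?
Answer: 659344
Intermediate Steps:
p = 1 (p = 9 - 1*8 = 9 - 8 = 1)
L = -19 (L = 1 - (-4 - 1)*(-4) = 1 - (-5)*(-4) = 1 - 1*20 = 1 - 20 = -19)
X(W) = 19 (X(W) = -1*(-19) = 19)
(X(2*2) - 831)**2 = (19 - 831)**2 = (-812)**2 = 659344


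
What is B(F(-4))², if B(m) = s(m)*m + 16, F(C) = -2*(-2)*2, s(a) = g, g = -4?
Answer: 256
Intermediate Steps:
s(a) = -4
F(C) = 8 (F(C) = 4*2 = 8)
B(m) = 16 - 4*m (B(m) = -4*m + 16 = 16 - 4*m)
B(F(-4))² = (16 - 4*8)² = (16 - 32)² = (-16)² = 256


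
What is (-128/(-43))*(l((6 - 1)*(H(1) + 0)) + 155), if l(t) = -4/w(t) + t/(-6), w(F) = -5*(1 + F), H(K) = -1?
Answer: 298816/645 ≈ 463.28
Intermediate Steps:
w(F) = -5 - 5*F
l(t) = -4/(-5 - 5*t) - t/6 (l(t) = -4/(-5 - 5*t) + t/(-6) = -4/(-5 - 5*t) + t*(-1/6) = -4/(-5 - 5*t) - t/6)
(-128/(-43))*(l((6 - 1)*(H(1) + 0)) + 155) = (-128/(-43))*((24 - 5*(6 - 1)*(-1 + 0)*(1 + (6 - 1)*(-1 + 0)))/(30*(1 + (6 - 1)*(-1 + 0))) + 155) = (-128*(-1/43))*((24 - 5*5*(-1)*(1 + 5*(-1)))/(30*(1 + 5*(-1))) + 155) = 128*((24 - 5*(-5)*(1 - 5))/(30*(1 - 5)) + 155)/43 = 128*((1/30)*(24 - 5*(-5)*(-4))/(-4) + 155)/43 = 128*((1/30)*(-1/4)*(24 - 100) + 155)/43 = 128*((1/30)*(-1/4)*(-76) + 155)/43 = 128*(19/30 + 155)/43 = (128/43)*(4669/30) = 298816/645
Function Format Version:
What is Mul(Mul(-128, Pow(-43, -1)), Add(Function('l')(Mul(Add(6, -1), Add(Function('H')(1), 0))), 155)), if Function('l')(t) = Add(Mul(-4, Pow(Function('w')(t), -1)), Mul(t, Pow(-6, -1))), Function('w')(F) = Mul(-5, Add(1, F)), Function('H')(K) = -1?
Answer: Rational(298816, 645) ≈ 463.28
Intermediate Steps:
Function('w')(F) = Add(-5, Mul(-5, F))
Function('l')(t) = Add(Mul(-4, Pow(Add(-5, Mul(-5, t)), -1)), Mul(Rational(-1, 6), t)) (Function('l')(t) = Add(Mul(-4, Pow(Add(-5, Mul(-5, t)), -1)), Mul(t, Pow(-6, -1))) = Add(Mul(-4, Pow(Add(-5, Mul(-5, t)), -1)), Mul(t, Rational(-1, 6))) = Add(Mul(-4, Pow(Add(-5, Mul(-5, t)), -1)), Mul(Rational(-1, 6), t)))
Mul(Mul(-128, Pow(-43, -1)), Add(Function('l')(Mul(Add(6, -1), Add(Function('H')(1), 0))), 155)) = Mul(Mul(-128, Pow(-43, -1)), Add(Mul(Rational(1, 30), Pow(Add(1, Mul(Add(6, -1), Add(-1, 0))), -1), Add(24, Mul(-5, Mul(Add(6, -1), Add(-1, 0)), Add(1, Mul(Add(6, -1), Add(-1, 0)))))), 155)) = Mul(Mul(-128, Rational(-1, 43)), Add(Mul(Rational(1, 30), Pow(Add(1, Mul(5, -1)), -1), Add(24, Mul(-5, Mul(5, -1), Add(1, Mul(5, -1))))), 155)) = Mul(Rational(128, 43), Add(Mul(Rational(1, 30), Pow(Add(1, -5), -1), Add(24, Mul(-5, -5, Add(1, -5)))), 155)) = Mul(Rational(128, 43), Add(Mul(Rational(1, 30), Pow(-4, -1), Add(24, Mul(-5, -5, -4))), 155)) = Mul(Rational(128, 43), Add(Mul(Rational(1, 30), Rational(-1, 4), Add(24, -100)), 155)) = Mul(Rational(128, 43), Add(Mul(Rational(1, 30), Rational(-1, 4), -76), 155)) = Mul(Rational(128, 43), Add(Rational(19, 30), 155)) = Mul(Rational(128, 43), Rational(4669, 30)) = Rational(298816, 645)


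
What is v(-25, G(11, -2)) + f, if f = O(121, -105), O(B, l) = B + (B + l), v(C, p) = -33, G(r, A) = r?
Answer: 104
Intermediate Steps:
O(B, l) = l + 2*B
f = 137 (f = -105 + 2*121 = -105 + 242 = 137)
v(-25, G(11, -2)) + f = -33 + 137 = 104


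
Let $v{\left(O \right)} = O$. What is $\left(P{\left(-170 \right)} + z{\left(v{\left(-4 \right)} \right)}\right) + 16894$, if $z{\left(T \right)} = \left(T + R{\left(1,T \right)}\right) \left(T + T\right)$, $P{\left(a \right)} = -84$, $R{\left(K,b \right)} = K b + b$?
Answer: $16906$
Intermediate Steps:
$R{\left(K,b \right)} = b + K b$
$z{\left(T \right)} = 6 T^{2}$ ($z{\left(T \right)} = \left(T + T \left(1 + 1\right)\right) \left(T + T\right) = \left(T + T 2\right) 2 T = \left(T + 2 T\right) 2 T = 3 T 2 T = 6 T^{2}$)
$\left(P{\left(-170 \right)} + z{\left(v{\left(-4 \right)} \right)}\right) + 16894 = \left(-84 + 6 \left(-4\right)^{2}\right) + 16894 = \left(-84 + 6 \cdot 16\right) + 16894 = \left(-84 + 96\right) + 16894 = 12 + 16894 = 16906$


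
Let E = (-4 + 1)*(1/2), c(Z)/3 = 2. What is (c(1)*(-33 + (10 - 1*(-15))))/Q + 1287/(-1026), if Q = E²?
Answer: -2575/114 ≈ -22.588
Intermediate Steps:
c(Z) = 6 (c(Z) = 3*2 = 6)
E = -3/2 ≈ -1.5000
Q = 9/4 (Q = (-3/2)² = 9/4 ≈ 2.2500)
(c(1)*(-33 + (10 - 1*(-15))))/Q + 1287/(-1026) = (6*(-33 + (10 - 1*(-15))))/(9/4) + 1287/(-1026) = (6*(-33 + (10 + 15)))*(4/9) + 1287*(-1/1026) = (6*(-33 + 25))*(4/9) - 143/114 = (6*(-8))*(4/9) - 143/114 = -48*4/9 - 143/114 = -64/3 - 143/114 = -2575/114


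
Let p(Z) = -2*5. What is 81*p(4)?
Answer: -810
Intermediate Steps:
p(Z) = -10
81*p(4) = 81*(-10) = -810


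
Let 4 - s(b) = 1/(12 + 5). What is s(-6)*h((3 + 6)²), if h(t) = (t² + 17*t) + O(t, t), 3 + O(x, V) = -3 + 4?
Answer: 531712/17 ≈ 31277.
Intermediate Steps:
s(b) = 67/17 (s(b) = 4 - 1/(12 + 5) = 4 - 1/17 = 67/17)
O(x, V) = -2 (O(x, V) = -3 + (-3 + 4) = -3 + 1 = -2)
h(t) = -2 + t² + 17*t (h(t) = (t² + 17*t) - 2 = -2 + t² + 17*t)
s(-6)*h((3 + 6)²) = 67*(-2 + ((3 + 6)²)² + 17*(3 + 6)²)/17 = 67*(-2 + (9²)² + 17*9²)/17 = 67*(-2 + 81² + 17*81)/17 = 67*(-2 + 6561 + 1377)/17 = (67/17)*7936 = 531712/17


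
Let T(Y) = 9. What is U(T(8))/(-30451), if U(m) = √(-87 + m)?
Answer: -I*√78/30451 ≈ -0.00029003*I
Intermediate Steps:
U(T(8))/(-30451) = √(-87 + 9)/(-30451) = √(-78)*(-1/30451) = (I*√78)*(-1/30451) = -I*√78/30451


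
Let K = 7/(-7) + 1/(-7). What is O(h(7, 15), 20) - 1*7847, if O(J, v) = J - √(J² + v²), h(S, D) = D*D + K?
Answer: -53362/7 - √2475089/7 ≈ -7847.9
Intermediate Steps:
K = -8/7 (K = 7*(-⅐) + 1*(-⅐) = -1 - ⅐ = -8/7 ≈ -1.1429)
h(S, D) = -8/7 + D² (h(S, D) = D*D - 8/7 = D² - 8/7 = -8/7 + D²)
O(h(7, 15), 20) - 1*7847 = ((-8/7 + 15²) - √((-8/7 + 15²)² + 20²)) - 1*7847 = ((-8/7 + 225) - √((-8/7 + 225)² + 400)) - 7847 = (1567/7 - √((1567/7)² + 400)) - 7847 = (1567/7 - √(2455489/49 + 400)) - 7847 = (1567/7 - √(2475089/49)) - 7847 = (1567/7 - √2475089/7) - 7847 = -53362/7 - √2475089/7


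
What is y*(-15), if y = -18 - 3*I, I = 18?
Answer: 1080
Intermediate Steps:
y = -72 (y = -18 - 3*18 = -18 - 54 = -72)
y*(-15) = -72*(-15) = 1080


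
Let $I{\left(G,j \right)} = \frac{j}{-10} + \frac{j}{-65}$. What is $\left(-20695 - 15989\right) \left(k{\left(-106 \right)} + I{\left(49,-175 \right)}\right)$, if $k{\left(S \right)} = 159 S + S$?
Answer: $\frac{8078458770}{13} \approx 6.2142 \cdot 10^{8}$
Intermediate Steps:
$I{\left(G,j \right)} = - \frac{3 j}{26}$ ($I{\left(G,j \right)} = j \left(- \frac{1}{10}\right) + j \left(- \frac{1}{65}\right) = - \frac{j}{10} - \frac{j}{65} = - \frac{3 j}{26}$)
$k{\left(S \right)} = 160 S$
$\left(-20695 - 15989\right) \left(k{\left(-106 \right)} + I{\left(49,-175 \right)}\right) = \left(-20695 - 15989\right) \left(160 \left(-106\right) - - \frac{525}{26}\right) = - 36684 \left(-16960 + \frac{525}{26}\right) = \left(-36684\right) \left(- \frac{440435}{26}\right) = \frac{8078458770}{13}$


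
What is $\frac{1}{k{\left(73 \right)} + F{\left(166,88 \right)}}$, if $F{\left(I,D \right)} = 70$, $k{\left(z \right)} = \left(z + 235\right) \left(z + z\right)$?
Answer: $\frac{1}{45038} \approx 2.2203 \cdot 10^{-5}$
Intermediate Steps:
$k{\left(z \right)} = 2 z \left(235 + z\right)$ ($k{\left(z \right)} = \left(235 + z\right) 2 z = 2 z \left(235 + z\right)$)
$\frac{1}{k{\left(73 \right)} + F{\left(166,88 \right)}} = \frac{1}{2 \cdot 73 \left(235 + 73\right) + 70} = \frac{1}{2 \cdot 73 \cdot 308 + 70} = \frac{1}{44968 + 70} = \frac{1}{45038}$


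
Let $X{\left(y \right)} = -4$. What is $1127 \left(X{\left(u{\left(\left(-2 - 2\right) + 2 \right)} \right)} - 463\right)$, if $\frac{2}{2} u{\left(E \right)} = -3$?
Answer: $-526309$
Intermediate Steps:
$u{\left(E \right)} = -3$
$1127 \left(X{\left(u{\left(\left(-2 - 2\right) + 2 \right)} \right)} - 463\right) = 1127 \left(-4 - 463\right) = 1127 \left(-467\right) = -526309$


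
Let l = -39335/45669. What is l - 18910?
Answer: -863640125/45669 ≈ -18911.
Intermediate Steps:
l = -39335/45669 (l = -39335*1/45669 = -39335/45669 ≈ -0.86131)
l - 18910 = -39335/45669 - 18910 = -863640125/45669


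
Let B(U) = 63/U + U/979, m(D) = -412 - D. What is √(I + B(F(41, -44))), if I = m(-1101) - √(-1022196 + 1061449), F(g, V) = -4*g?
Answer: √(4436744737029 - 6444557284*√39253)/80278 ≈ 22.143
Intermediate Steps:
I = 689 - √39253 (I = (-412 - 1*(-1101)) - √(-1022196 + 1061449) = (-412 + 1101) - √39253 = 689 - √39253 ≈ 490.88)
B(U) = 63/U + U/979 (B(U) = 63/U + U*(1/979) = 63/U + U/979)
√(I + B(F(41, -44))) = √((689 - √39253) + (63/((-4*41)) + (-4*41)/979)) = √((689 - √39253) + (63/(-164) + (1/979)*(-164))) = √((689 - √39253) + (63*(-1/164) - 164/979)) = √((689 - √39253) + (-63/164 - 164/979)) = √((689 - √39253) - 88573/160556) = √(110534511/160556 - √39253)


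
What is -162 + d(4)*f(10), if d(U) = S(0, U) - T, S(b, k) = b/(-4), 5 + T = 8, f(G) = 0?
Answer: -162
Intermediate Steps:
T = 3 (T = -5 + 8 = 3)
S(b, k) = -b/4 (S(b, k) = b*(-¼) = -b/4)
d(U) = -3 (d(U) = -¼*0 - 1*3 = 0 - 3 = -3)
-162 + d(4)*f(10) = -162 - 3*0 = -162 + 0 = -162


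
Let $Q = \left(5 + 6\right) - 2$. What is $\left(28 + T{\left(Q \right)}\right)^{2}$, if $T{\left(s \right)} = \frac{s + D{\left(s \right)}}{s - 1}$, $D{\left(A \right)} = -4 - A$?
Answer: $\frac{3025}{4} \approx 756.25$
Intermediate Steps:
$Q = 9$ ($Q = 11 - 2 = 9$)
$T{\left(s \right)} = - \frac{4}{-1 + s}$ ($T{\left(s \right)} = \frac{s - \left(4 + s\right)}{s - 1} = - \frac{4}{-1 + s}$)
$\left(28 + T{\left(Q \right)}\right)^{2} = \left(28 - \frac{4}{-1 + 9}\right)^{2} = \left(28 - \frac{4}{8}\right)^{2} = \left(28 - \frac{1}{2}\right)^{2} = \left(\frac{55}{2}\right)^{2} = \frac{3025}{4}$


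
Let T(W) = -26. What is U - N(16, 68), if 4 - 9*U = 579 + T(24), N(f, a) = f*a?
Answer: -1149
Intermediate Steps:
N(f, a) = a*f
U = -61 (U = 4/9 - (579 - 26)/9 = 4/9 - ⅑*553 = 4/9 - 553/9 = -61)
U - N(16, 68) = -61 - 68*16 = -61 - 1*1088 = -61 - 1088 = -1149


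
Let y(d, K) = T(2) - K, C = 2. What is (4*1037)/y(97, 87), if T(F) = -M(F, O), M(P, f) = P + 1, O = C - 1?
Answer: -2074/45 ≈ -46.089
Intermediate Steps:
O = 1 (O = 2 - 1 = 1)
M(P, f) = 1 + P
T(F) = -1 - F (T(F) = -(1 + F) = -1 - F)
y(d, K) = -3 - K (y(d, K) = (-1 - 1*2) - K = (-1 - 2) - K = -3 - K)
(4*1037)/y(97, 87) = (4*1037)/(-3 - 1*87) = 4148/(-3 - 87) = 4148/(-90) = 4148*(-1/90) = -2074/45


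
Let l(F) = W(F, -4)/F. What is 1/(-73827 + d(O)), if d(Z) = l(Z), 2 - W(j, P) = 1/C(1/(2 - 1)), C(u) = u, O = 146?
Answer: -146/10778741 ≈ -1.3545e-5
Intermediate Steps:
W(j, P) = 1 (W(j, P) = 2 - 1/(1/(2 - 1)) = 2 - 1/(1/1) = 2 - 1/1 = 2 - 1*1 = 2 - 1 = 1)
l(F) = 1/F
d(Z) = 1/Z
1/(-73827 + d(O)) = 1/(-73827 + 1/146) = 1/(-10778741/146) = -146/10778741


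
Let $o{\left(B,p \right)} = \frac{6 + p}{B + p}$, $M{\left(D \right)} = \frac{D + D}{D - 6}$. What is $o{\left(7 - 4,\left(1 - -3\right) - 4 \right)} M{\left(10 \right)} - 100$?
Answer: $-90$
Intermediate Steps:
$M{\left(D \right)} = \frac{2 D}{-6 + D}$
$o{\left(B,p \right)} = \frac{6 + p}{B + p}$
$o{\left(7 - 4,\left(1 - -3\right) - 4 \right)} M{\left(10 \right)} - 100 = \frac{6 + \left(\left(1 - -3\right) - 4\right)}{\left(7 - 4\right) + \left(\left(1 - -3\right) - 4\right)} 2 \cdot 10 \frac{1}{-6 + 10} - 100 = \frac{6 + \left(\left(1 + 3\right) - 4\right)}{\left(7 - 4\right) + \left(\left(1 + 3\right) - 4\right)} 2 \cdot 10 \cdot \frac{1}{4} - 100 = \frac{6 + \left(4 - 4\right)}{3 + \left(4 - 4\right)} 2 \cdot 10 \cdot \frac{1}{4} - 100 = \frac{6 + 0}{3 + 0} \cdot 5 - 100 = \frac{1}{3} \cdot 6 \cdot 5 - 100 = 2 \cdot 5 - 100 = 10 - 100 = -90$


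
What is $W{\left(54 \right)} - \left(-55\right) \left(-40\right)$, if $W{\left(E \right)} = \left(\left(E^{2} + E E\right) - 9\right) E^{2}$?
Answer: $16977668$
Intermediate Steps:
$W{\left(E \right)} = E^{2} \left(-9 + 2 E^{2}\right)$ ($W{\left(E \right)} = \left(\left(E^{2} + E^{2}\right) - 9\right) E^{2} = \left(2 E^{2} - 9\right) E^{2} = \left(-9 + 2 E^{2}\right) E^{2} = E^{2} \left(-9 + 2 E^{2}\right)$)
$W{\left(54 \right)} - \left(-55\right) \left(-40\right) = 54^{2} \left(-9 + 2 \cdot 54^{2}\right) - \left(-55\right) \left(-40\right) = 2916 \left(-9 + 2 \cdot 2916\right) - 2200 = 2916 \left(-9 + 5832\right) - 2200 = 2916 \cdot 5823 - 2200 = 16979868 - 2200 = 16977668$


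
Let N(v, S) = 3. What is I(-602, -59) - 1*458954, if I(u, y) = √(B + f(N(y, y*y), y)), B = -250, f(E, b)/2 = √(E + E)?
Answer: -458954 + I*√(250 - 2*√6) ≈ -4.5895e+5 + 15.656*I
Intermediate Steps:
f(E, b) = 2*√2*√E (f(E, b) = 2*√(E + E) = 2*√(2*E) = 2*(√2*√E) = 2*√2*√E)
I(u, y) = √(-250 + 2*√6) (I(u, y) = √(-250 + 2*√2*√3) = √(-250 + 2*√6))
I(-602, -59) - 1*458954 = √(-250 + 2*√6) - 1*458954 = √(-250 + 2*√6) - 458954 = -458954 + √(-250 + 2*√6)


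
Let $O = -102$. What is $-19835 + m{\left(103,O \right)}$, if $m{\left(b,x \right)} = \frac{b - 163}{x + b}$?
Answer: $-19895$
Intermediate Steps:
$m{\left(b,x \right)} = \frac{-163 + b}{b + x}$
$-19835 + m{\left(103,O \right)} = -19835 + \frac{-163 + 103}{103 - 102} = -19835 + 1^{-1} \left(-60\right) = -19835 + 1 \left(-60\right) = -19835 - 60 = -19895$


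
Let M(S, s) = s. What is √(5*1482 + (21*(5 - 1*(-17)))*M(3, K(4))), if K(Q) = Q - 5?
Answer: 6*√193 ≈ 83.355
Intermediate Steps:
K(Q) = -5 + Q
√(5*1482 + (21*(5 - 1*(-17)))*M(3, K(4))) = √(5*1482 + (21*(5 - 1*(-17)))*(-5 + 4)) = √(7410 + (21*(5 + 17))*(-1)) = √(7410 + (21*22)*(-1)) = √(7410 + 462*(-1)) = √(7410 - 462) = √6948 = 6*√193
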